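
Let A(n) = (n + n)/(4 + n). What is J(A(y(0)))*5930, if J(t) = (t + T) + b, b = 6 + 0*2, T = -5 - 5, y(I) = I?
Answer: -23720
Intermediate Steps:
T = -10
A(n) = 2*n/(4 + n) (A(n) = (2*n)/(4 + n) = 2*n/(4 + n))
b = 6 (b = 6 + 0 = 6)
J(t) = -4 + t (J(t) = (t - 10) + 6 = (-10 + t) + 6 = -4 + t)
J(A(y(0)))*5930 = (-4 + 2*0/(4 + 0))*5930 = (-4 + 2*0/4)*5930 = (-4 + 2*0*(¼))*5930 = (-4 + 0)*5930 = -4*5930 = -23720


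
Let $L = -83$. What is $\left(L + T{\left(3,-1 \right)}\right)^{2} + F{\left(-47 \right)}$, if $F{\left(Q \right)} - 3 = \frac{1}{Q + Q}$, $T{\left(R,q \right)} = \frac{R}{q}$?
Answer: $\frac{695505}{94} \approx 7399.0$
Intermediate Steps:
$F{\left(Q \right)} = 3 + \frac{1}{2 Q}$ ($F{\left(Q \right)} = 3 + \frac{1}{Q + Q} = 3 + \frac{1}{2 Q}$)
$\left(L + T{\left(3,-1 \right)}\right)^{2} + F{\left(-47 \right)} = \left(-83 + \frac{3}{-1}\right)^{2} + \left(3 + \frac{1}{2 \left(-47\right)}\right) = \left(-83 + 3 \left(-1\right)\right)^{2} + \left(3 + \frac{1}{2} \left(- \frac{1}{47}\right)\right) = \left(-83 - 3\right)^{2} + \left(3 - \frac{1}{94}\right) = \left(-86\right)^{2} + \frac{281}{94} = 7396 + \frac{281}{94} = \frac{695505}{94}$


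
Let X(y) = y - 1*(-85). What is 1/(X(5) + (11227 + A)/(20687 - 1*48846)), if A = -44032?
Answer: 28159/2567115 ≈ 0.010969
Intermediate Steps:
X(y) = 85 + y (X(y) = y + 85 = 85 + y)
1/(X(5) + (11227 + A)/(20687 - 1*48846)) = 1/((85 + 5) + (11227 - 44032)/(20687 - 1*48846)) = 1/(90 - 32805/(20687 - 48846)) = 1/(90 - 32805/(-28159)) = 1/(90 - 32805*(-1/28159)) = 1/(90 + 32805/28159) = 1/(2567115/28159) = 28159/2567115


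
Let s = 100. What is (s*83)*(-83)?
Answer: -688900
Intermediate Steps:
(s*83)*(-83) = (100*83)*(-83) = 8300*(-83) = -688900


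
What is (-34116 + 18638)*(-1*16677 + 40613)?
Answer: -370481408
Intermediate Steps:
(-34116 + 18638)*(-1*16677 + 40613) = -15478*(-16677 + 40613) = -15478*23936 = -370481408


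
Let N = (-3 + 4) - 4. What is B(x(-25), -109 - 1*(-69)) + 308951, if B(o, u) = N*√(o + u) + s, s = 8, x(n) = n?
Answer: 308959 - 3*I*√65 ≈ 3.0896e+5 - 24.187*I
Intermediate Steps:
N = -3 (N = 1 - 4 = -3)
B(o, u) = 8 - 3*√(o + u) (B(o, u) = -3*√(o + u) + 8 = 8 - 3*√(o + u))
B(x(-25), -109 - 1*(-69)) + 308951 = (8 - 3*√(-25 + (-109 - 1*(-69)))) + 308951 = (8 - 3*√(-25 + (-109 + 69))) + 308951 = (8 - 3*√(-25 - 40)) + 308951 = (8 - 3*I*√65) + 308951 = 308959 - 3*I*√65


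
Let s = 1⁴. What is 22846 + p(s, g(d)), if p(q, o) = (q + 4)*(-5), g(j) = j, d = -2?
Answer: 22821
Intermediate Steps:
s = 1
p(q, o) = -20 - 5*q (p(q, o) = (4 + q)*(-5) = -20 - 5*q)
22846 + p(s, g(d)) = 22846 + (-20 - 5*1) = 22846 + (-20 - 5) = 22846 - 25 = 22821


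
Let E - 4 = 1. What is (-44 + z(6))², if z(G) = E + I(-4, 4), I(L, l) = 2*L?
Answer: 2209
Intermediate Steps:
E = 5 (E = 4 + 1 = 5)
z(G) = -3 (z(G) = 5 + 2*(-4) = 5 - 8 = -3)
(-44 + z(6))² = (-44 - 3)² = (-47)² = 2209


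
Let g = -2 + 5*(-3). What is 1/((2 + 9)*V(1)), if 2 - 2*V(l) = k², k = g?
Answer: -2/3157 ≈ -0.00063351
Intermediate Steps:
g = -17 (g = -2 - 15 = -17)
k = -17
V(l) = -287/2 (V(l) = 1 - ½*(-17)² = 1 - ½*289 = 1 - 289/2 = -287/2)
1/((2 + 9)*V(1)) = 1/((2 + 9)*(-287/2)) = 1/(11*(-287/2)) = 1/(-3157/2) = -2/3157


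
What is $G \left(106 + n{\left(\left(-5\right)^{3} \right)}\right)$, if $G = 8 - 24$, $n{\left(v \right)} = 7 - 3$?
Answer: $-1760$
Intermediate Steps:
$n{\left(v \right)} = 4$
$G = -16$ ($G = 8 - 24 = -16$)
$G \left(106 + n{\left(\left(-5\right)^{3} \right)}\right) = - 16 \left(106 + 4\right) = \left(-16\right) 110 = -1760$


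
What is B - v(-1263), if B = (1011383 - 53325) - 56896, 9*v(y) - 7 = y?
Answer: 8111714/9 ≈ 9.0130e+5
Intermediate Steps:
v(y) = 7/9 + y/9
B = 901162 (B = 958058 - 56896 = 901162)
B - v(-1263) = 901162 - (7/9 + (⅑)*(-1263)) = 901162 - (7/9 - 421/3) = 901162 - 1*(-1256/9) = 901162 + 1256/9 = 8111714/9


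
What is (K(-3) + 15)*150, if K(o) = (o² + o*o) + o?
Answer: 4500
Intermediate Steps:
K(o) = o + 2*o² (K(o) = (o² + o²) + o = 2*o² + o = o + 2*o²)
(K(-3) + 15)*150 = (-3*(1 + 2*(-3)) + 15)*150 = (-3*(1 - 6) + 15)*150 = (-3*(-5) + 15)*150 = (15 + 15)*150 = 30*150 = 4500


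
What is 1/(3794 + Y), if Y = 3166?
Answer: 1/6960 ≈ 0.00014368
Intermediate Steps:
1/(3794 + Y) = 1/(3794 + 3166) = 1/6960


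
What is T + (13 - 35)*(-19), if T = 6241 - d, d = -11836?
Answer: 18495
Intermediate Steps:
T = 18077 (T = 6241 - 1*(-11836) = 6241 + 11836 = 18077)
T + (13 - 35)*(-19) = 18077 + (13 - 35)*(-19) = 18077 - 22*(-19) = 18077 + 418 = 18495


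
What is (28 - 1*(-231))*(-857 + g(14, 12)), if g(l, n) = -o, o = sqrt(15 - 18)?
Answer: -221963 - 259*I*sqrt(3) ≈ -2.2196e+5 - 448.6*I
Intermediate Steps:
o = I*sqrt(3) (o = sqrt(-3) = I*sqrt(3) ≈ 1.732*I)
g(l, n) = -I*sqrt(3)
(28 - 1*(-231))*(-857 + g(14, 12)) = (28 - 1*(-231))*(-857 - I*sqrt(3)) = (28 + 231)*(-857 - I*sqrt(3)) = 259*(-857 - I*sqrt(3)) = -221963 - 259*I*sqrt(3)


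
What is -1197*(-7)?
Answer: 8379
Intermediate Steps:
-1197*(-7) = -57*(-147) = 8379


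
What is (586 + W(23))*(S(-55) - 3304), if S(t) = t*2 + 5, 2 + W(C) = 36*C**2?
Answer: -66911852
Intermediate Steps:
W(C) = -2 + 36*C**2
S(t) = 5 + 2*t (S(t) = 2*t + 5 = 5 + 2*t)
(586 + W(23))*(S(-55) - 3304) = (586 + (-2 + 36*23**2))*((5 + 2*(-55)) - 3304) = (586 + (-2 + 36*529))*((5 - 110) - 3304) = (586 + (-2 + 19044))*(-105 - 3304) = (586 + 19042)*(-3409) = 19628*(-3409) = -66911852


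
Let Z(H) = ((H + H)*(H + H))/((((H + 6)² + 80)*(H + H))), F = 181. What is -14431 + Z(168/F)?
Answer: -15128709215/1048349 ≈ -14431.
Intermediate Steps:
Z(H) = 2*H/(80 + (6 + H)²) (Z(H) = ((2*H)*(2*H))/((((6 + H)² + 80)*(2*H))) = (4*H²)/(((80 + (6 + H)²)*(2*H))) = (4*H²)/((2*H*(80 + (6 + H)²))) = (4*H²)*(1/(2*H*(80 + (6 + H)²))) = 2*H/(80 + (6 + H)²))
-14431 + Z(168/F) = -14431 + 2*(168/181)/(80 + (6 + 168/181)²) = -14431 + 2*(168/181)/(80 + (1254/181)²) = -14431 + 2*(168/181)/(80 + 1572516/32761) = -14431 + 2*(168/181)/(4193396/32761) = -14431 + 2*(168/181)*(32761/4193396) = -14431 + 15204/1048349 = -15128709215/1048349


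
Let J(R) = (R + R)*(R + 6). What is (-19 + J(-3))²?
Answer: 1369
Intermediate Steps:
J(R) = 2*R*(6 + R) (J(R) = (2*R)*(6 + R) = 2*R*(6 + R))
(-19 + J(-3))² = (-19 + 2*(-3)*(6 - 3))² = (-19 + 2*(-3)*3)² = (-19 - 18)² = (-37)² = 1369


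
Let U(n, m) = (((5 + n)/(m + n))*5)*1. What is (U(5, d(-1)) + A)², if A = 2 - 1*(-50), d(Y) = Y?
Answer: 16641/4 ≈ 4160.3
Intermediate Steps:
A = 52 (A = 2 + 50 = 52)
U(n, m) = 5*(5 + n)/(m + n) (U(n, m) = (((5 + n)/(m + n))*5)*1 = (5*(5 + n)/(m + n))*1 = 5*(5 + n)/(m + n))
(U(5, d(-1)) + A)² = (5*(5 + 5)/(-1 + 5) + 52)² = (5*10/4 + 52)² = (5*(¼)*10 + 52)² = (25/2 + 52)² = (129/2)² = 16641/4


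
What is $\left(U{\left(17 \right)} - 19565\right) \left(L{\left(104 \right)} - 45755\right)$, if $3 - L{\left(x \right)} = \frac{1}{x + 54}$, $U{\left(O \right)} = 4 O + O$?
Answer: $\frac{70408677580}{79} \approx 8.9125 \cdot 10^{8}$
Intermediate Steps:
$U{\left(O \right)} = 5 O$
$L{\left(x \right)} = 3 - \frac{1}{54 + x}$ ($L{\left(x \right)} = 3 - \frac{1}{x + 54} = 3 - \frac{1}{54 + x}$)
$\left(U{\left(17 \right)} - 19565\right) \left(L{\left(104 \right)} - 45755\right) = \left(5 \cdot 17 - 19565\right) \left(\frac{161 + 3 \cdot 104}{54 + 104} - 45755\right) = \left(85 - 19565\right) \left(\frac{161 + 312}{158} - 45755\right) = - 19480 \left(\frac{1}{158} \cdot 473 - 45755\right) = - 19480 \left(\frac{473}{158} - 45755\right) = \left(-19480\right) \left(- \frac{7228817}{158}\right) = \frac{70408677580}{79}$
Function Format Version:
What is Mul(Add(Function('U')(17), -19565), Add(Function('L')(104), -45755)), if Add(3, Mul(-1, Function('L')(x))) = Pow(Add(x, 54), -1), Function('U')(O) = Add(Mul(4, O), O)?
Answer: Rational(70408677580, 79) ≈ 8.9125e+8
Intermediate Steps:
Function('U')(O) = Mul(5, O)
Function('L')(x) = Add(3, Mul(-1, Pow(Add(54, x), -1))) (Function('L')(x) = Add(3, Mul(-1, Pow(Add(x, 54), -1))) = Add(3, Mul(-1, Pow(Add(54, x), -1))))
Mul(Add(Function('U')(17), -19565), Add(Function('L')(104), -45755)) = Mul(Add(Mul(5, 17), -19565), Add(Mul(Pow(Add(54, 104), -1), Add(161, Mul(3, 104))), -45755)) = Mul(Add(85, -19565), Add(Mul(Pow(158, -1), Add(161, 312)), -45755)) = Mul(-19480, Add(Mul(Rational(1, 158), 473), -45755)) = Mul(-19480, Add(Rational(473, 158), -45755)) = Mul(-19480, Rational(-7228817, 158)) = Rational(70408677580, 79)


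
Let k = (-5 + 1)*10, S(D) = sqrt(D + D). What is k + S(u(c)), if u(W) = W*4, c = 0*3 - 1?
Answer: -40 + 2*I*sqrt(2) ≈ -40.0 + 2.8284*I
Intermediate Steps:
c = -1 (c = 0 - 1 = -1)
u(W) = 4*W
S(D) = sqrt(2)*sqrt(D) (S(D) = sqrt(2*D) = sqrt(2)*sqrt(D))
k = -40 (k = -4*10 = -40)
k + S(u(c)) = -40 + sqrt(2)*sqrt(4*(-1)) = -40 + sqrt(2)*sqrt(-4) = -40 + sqrt(2)*(2*I) = -40 + 2*I*sqrt(2)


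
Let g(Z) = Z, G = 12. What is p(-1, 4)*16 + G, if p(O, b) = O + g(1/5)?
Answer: -⅘ ≈ -0.80000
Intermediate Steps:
p(O, b) = ⅕ + O (p(O, b) = O + 1/5 = O + ⅕ = ⅕ + O)
p(-1, 4)*16 + G = (⅕ - 1)*16 + 12 = -⅘*16 + 12 = -64/5 + 12 = -⅘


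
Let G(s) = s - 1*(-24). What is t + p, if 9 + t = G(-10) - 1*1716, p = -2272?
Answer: -3983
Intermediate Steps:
G(s) = 24 + s (G(s) = s + 24 = 24 + s)
t = -1711 (t = -9 + ((24 - 10) - 1*1716) = -9 + (14 - 1716) = -9 - 1702 = -1711)
t + p = -1711 - 2272 = -3983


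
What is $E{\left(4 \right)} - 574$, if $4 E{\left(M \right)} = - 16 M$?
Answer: $-590$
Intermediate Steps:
$E{\left(M \right)} = - 4 M$ ($E{\left(M \right)} = \frac{\left(-16\right) M}{4} = - 4 M$)
$E{\left(4 \right)} - 574 = \left(-4\right) 4 - 574 = -16 - 574 = -590$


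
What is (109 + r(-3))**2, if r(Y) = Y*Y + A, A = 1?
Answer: 14161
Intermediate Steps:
r(Y) = 1 + Y**2 (r(Y) = Y*Y + 1 = Y**2 + 1 = 1 + Y**2)
(109 + r(-3))**2 = (109 + (1 + (-3)**2))**2 = (109 + (1 + 9))**2 = (109 + 10)**2 = 119**2 = 14161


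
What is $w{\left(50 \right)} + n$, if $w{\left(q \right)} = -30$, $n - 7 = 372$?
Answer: $349$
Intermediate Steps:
$n = 379$ ($n = 7 + 372 = 379$)
$w{\left(50 \right)} + n = -30 + 379 = 349$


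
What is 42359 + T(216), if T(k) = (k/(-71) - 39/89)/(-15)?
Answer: 1338339936/31595 ≈ 42359.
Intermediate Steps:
T(k) = 13/445 + k/1065 (T(k) = (k*(-1/71) - 39*1/89)*(-1/15) = (-k/71 - 39/89)*(-1/15) = (-39/89 - k/71)*(-1/15) = 13/445 + k/1065)
42359 + T(216) = 42359 + (13/445 + (1/1065)*216) = 42359 + (13/445 + 72/355) = 42359 + 7331/31595 = 1338339936/31595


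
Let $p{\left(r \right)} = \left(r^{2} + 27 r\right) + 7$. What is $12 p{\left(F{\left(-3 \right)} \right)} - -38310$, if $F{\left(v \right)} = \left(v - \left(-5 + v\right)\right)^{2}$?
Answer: $53994$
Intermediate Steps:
$F{\left(v \right)} = 25$ ($F{\left(v \right)} = 5^{2} = 25$)
$p{\left(r \right)} = 7 + r^{2} + 27 r$
$12 p{\left(F{\left(-3 \right)} \right)} - -38310 = 12 \left(7 + 25^{2} + 27 \cdot 25\right) - -38310 = 12 \left(7 + 625 + 675\right) + 38310 = 12 \cdot 1307 + 38310 = 15684 + 38310 = 53994$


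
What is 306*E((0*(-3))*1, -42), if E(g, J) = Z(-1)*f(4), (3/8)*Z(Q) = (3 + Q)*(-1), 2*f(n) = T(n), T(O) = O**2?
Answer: -13056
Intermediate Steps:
f(n) = n**2/2
Z(Q) = -8 - 8*Q/3 (Z(Q) = 8*((3 + Q)*(-1))/3 = 8*(-3 - Q)/3 = -8 - 8*Q/3)
E(g, J) = -128/3 (E(g, J) = (-8 - 8/3*(-1))*((1/2)*4**2) = (-8 + 8/3)*((1/2)*16) = -16/3*8 = -128/3)
306*E((0*(-3))*1, -42) = 306*(-128/3) = -13056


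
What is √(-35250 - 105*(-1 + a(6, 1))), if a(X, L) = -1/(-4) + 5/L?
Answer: 3*I*√15865/2 ≈ 188.93*I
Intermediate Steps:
a(X, L) = ¼ + 5/L (a(X, L) = -1*(-¼) + 5/L = ¼ + 5/L)
√(-35250 - 105*(-1 + a(6, 1))) = √(-35250 - 105*(-1 + (¼)*(20 + 1)/1)) = √(-35250 - 105*(-1 + (¼)*1*21)) = √(-35250 - 105*(-1 + 21/4)) = √(-35250 - 105*17/4) = √(-35250 - 1785/4) = √(-142785/4) = 3*I*√15865/2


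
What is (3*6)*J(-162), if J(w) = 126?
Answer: 2268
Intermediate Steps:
(3*6)*J(-162) = (3*6)*126 = 18*126 = 2268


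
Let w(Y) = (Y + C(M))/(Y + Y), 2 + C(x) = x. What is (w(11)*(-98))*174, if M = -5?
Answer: -34104/11 ≈ -3100.4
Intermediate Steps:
C(x) = -2 + x
w(Y) = (-7 + Y)/(2*Y) (w(Y) = (Y + (-2 - 5))/(Y + Y) = (Y - 7)/((2*Y)) = (-7 + Y)*(1/(2*Y)) = (-7 + Y)/(2*Y))
(w(11)*(-98))*174 = (((1/2)*(-7 + 11)/11)*(-98))*174 = (((1/2)*(1/11)*4)*(-98))*174 = ((2/11)*(-98))*174 = -196/11*174 = -34104/11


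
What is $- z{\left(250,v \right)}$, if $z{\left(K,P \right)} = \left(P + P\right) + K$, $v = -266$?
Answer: $282$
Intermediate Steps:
$z{\left(K,P \right)} = K + 2 P$ ($z{\left(K,P \right)} = 2 P + K = K + 2 P$)
$- z{\left(250,v \right)} = - (250 + 2 \left(-266\right)) = - (250 - 532) = \left(-1\right) \left(-282\right) = 282$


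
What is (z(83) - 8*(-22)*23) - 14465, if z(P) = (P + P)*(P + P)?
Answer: 17139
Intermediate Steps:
z(P) = 4*P**2 (z(P) = (2*P)*(2*P) = 4*P**2)
(z(83) - 8*(-22)*23) - 14465 = (4*83**2 - 8*(-22)*23) - 14465 = (4*6889 + 176*23) - 14465 = (27556 + 4048) - 14465 = 31604 - 14465 = 17139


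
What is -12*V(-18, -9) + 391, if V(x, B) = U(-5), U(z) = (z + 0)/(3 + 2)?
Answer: 403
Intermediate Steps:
U(z) = z/5
V(x, B) = -1 (V(x, B) = (1/5)*(-5) = -1)
-12*V(-18, -9) + 391 = -12*(-1) + 391 = 12 + 391 = 403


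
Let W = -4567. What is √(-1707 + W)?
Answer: I*√6274 ≈ 79.209*I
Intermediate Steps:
√(-1707 + W) = √(-1707 - 4567) = √(-6274) = I*√6274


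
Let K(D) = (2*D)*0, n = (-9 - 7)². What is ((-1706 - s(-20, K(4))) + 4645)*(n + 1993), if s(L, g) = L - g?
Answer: 6654791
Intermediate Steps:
n = 256 (n = (-16)² = 256)
K(D) = 0
((-1706 - s(-20, K(4))) + 4645)*(n + 1993) = ((-1706 - (-20 - 1*0)) + 4645)*(256 + 1993) = ((-1706 - (-20 + 0)) + 4645)*2249 = ((-1706 - 1*(-20)) + 4645)*2249 = ((-1706 + 20) + 4645)*2249 = (-1686 + 4645)*2249 = 2959*2249 = 6654791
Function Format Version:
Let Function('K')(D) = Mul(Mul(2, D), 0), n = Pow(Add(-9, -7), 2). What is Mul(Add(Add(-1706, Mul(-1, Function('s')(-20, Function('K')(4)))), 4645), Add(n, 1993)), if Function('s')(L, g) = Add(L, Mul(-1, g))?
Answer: 6654791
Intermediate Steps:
n = 256 (n = Pow(-16, 2) = 256)
Function('K')(D) = 0
Mul(Add(Add(-1706, Mul(-1, Function('s')(-20, Function('K')(4)))), 4645), Add(n, 1993)) = Mul(Add(Add(-1706, Mul(-1, Add(-20, Mul(-1, 0)))), 4645), Add(256, 1993)) = Mul(Add(Add(-1706, Mul(-1, Add(-20, 0))), 4645), 2249) = Mul(Add(Add(-1706, Mul(-1, -20)), 4645), 2249) = Mul(Add(Add(-1706, 20), 4645), 2249) = Mul(Add(-1686, 4645), 2249) = Mul(2959, 2249) = 6654791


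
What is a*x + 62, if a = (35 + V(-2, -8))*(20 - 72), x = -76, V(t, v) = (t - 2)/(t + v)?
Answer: 699814/5 ≈ 1.3996e+5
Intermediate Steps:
V(t, v) = (-2 + t)/(t + v)
a = -9204/5 (a = (35 + (-2 - 2)/(-2 - 8))*(20 - 72) = (35 - 4/(-10))*(-52) = (35 - ⅒*(-4))*(-52) = (35 + ⅖)*(-52) = (177/5)*(-52) = -9204/5 ≈ -1840.8)
a*x + 62 = -9204/5*(-76) + 62 = 699504/5 + 62 = 699814/5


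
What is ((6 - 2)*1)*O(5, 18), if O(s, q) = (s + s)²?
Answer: 400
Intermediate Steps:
O(s, q) = 4*s² (O(s, q) = (2*s)² = 4*s²)
((6 - 2)*1)*O(5, 18) = ((6 - 2)*1)*(4*5²) = (4*1)*(4*25) = 4*100 = 400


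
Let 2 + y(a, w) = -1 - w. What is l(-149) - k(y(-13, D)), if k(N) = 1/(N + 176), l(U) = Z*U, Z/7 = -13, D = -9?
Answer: 2467737/182 ≈ 13559.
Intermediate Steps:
Z = -91 (Z = 7*(-13) = -91)
y(a, w) = -3 - w (y(a, w) = -2 + (-1 - w) = -3 - w)
l(U) = -91*U
k(N) = 1/(176 + N)
l(-149) - k(y(-13, D)) = -91*(-149) - 1/(176 + (-3 - 1*(-9))) = 13559 - 1/(176 + (-3 + 9)) = 13559 - 1/(176 + 6) = 13559 - 1/182 = 2467737/182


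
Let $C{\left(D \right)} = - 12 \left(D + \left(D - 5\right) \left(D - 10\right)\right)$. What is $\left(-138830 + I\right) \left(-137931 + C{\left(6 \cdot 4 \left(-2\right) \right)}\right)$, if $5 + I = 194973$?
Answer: $-9781653534$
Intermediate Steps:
$I = 194968$ ($I = -5 + 194973 = 194968$)
$C{\left(D \right)} = - 12 D - 12 \left(-10 + D\right) \left(-5 + D\right)$ ($C{\left(D \right)} = - 12 \left(D + \left(-5 + D\right) \left(-10 + D\right)\right) = - 12 \left(D + \left(-10 + D\right) \left(-5 + D\right)\right) = - 12 D - 12 \left(-10 + D\right) \left(-5 + D\right)$)
$\left(-138830 + I\right) \left(-137931 + C{\left(6 \cdot 4 \left(-2\right) \right)}\right) = \left(-138830 + 194968\right) \left(-137931 - \left(600 + 27648 - 168 \cdot 6 \cdot 4 \left(-2\right)\right)\right) = 56138 \left(-137931 - \left(600 + 27648 - 4032 \left(-2\right)\right)\right) = 56138 \left(-137931 - \left(8664 + 27648\right)\right) = 56138 \left(-137931 - 36312\right) = 56138 \left(-174243\right) = -9781653534$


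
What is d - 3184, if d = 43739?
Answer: 40555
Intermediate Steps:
d - 3184 = 43739 - 3184 = 40555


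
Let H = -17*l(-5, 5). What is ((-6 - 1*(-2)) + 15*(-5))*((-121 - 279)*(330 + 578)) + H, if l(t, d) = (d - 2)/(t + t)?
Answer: 286928051/10 ≈ 2.8693e+7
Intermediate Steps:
l(t, d) = (-2 + d)/(2*t) (l(t, d) = (-2 + d)/((2*t)) = (-2 + d)*(1/(2*t)) = (-2 + d)/(2*t))
H = 51/10 (H = -17*(-2 + 5)/(2*(-5)) = -17*(-1)*3/(2*5) = -17*(-3/10) = 51/10 ≈ 5.1000)
((-6 - 1*(-2)) + 15*(-5))*((-121 - 279)*(330 + 578)) + H = ((-6 - 1*(-2)) + 15*(-5))*((-121 - 279)*(330 + 578)) + 51/10 = ((-6 + 2) - 75)*(-400*908) + 51/10 = (-4 - 75)*(-363200) + 51/10 = -79*(-363200) + 51/10 = 28692800 + 51/10 = 286928051/10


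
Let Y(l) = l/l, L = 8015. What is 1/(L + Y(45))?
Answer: 1/8016 ≈ 0.00012475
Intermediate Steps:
Y(l) = 1
1/(L + Y(45)) = 1/(8015 + 1) = 1/8016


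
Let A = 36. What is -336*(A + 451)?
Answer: -163632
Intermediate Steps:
-336*(A + 451) = -336*(36 + 451) = -336*487 = -163632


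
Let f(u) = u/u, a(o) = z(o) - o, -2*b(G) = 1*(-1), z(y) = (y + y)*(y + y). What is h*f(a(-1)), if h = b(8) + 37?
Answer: 75/2 ≈ 37.500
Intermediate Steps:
z(y) = 4*y² (z(y) = (2*y)*(2*y) = 4*y²)
b(G) = ½ (b(G) = -(-1)/2 = -½*(-1) = ½)
a(o) = -o + 4*o² (a(o) = 4*o² - o = -o + 4*o²)
f(u) = 1
h = 75/2 (h = ½ + 37 = 75/2 ≈ 37.500)
h*f(a(-1)) = (75/2)*1 = 75/2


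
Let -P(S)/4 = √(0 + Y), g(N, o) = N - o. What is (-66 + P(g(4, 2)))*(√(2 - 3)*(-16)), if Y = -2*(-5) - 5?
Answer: I*(1056 + 64*√5) ≈ 1199.1*I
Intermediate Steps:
Y = 5 (Y = 10 - 5 = 5)
P(S) = -4*√5 (P(S) = -4*√(0 + 5) = -4*√5)
(-66 + P(g(4, 2)))*(√(2 - 3)*(-16)) = (-66 - 4*√5)*(√(2 - 3)*(-16)) = (-66 - 4*√5)*(√(-1)*(-16)) = (-66 - 4*√5)*(I*(-16)) = (-66 - 4*√5)*(-16*I) = -16*I*(-66 - 4*√5)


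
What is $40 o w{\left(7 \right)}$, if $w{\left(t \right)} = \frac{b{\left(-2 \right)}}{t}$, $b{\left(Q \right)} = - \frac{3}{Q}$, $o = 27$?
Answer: $\frac{1620}{7} \approx 231.43$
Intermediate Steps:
$w{\left(t \right)} = \frac{3}{2 t}$ ($w{\left(t \right)} = \frac{\left(-3\right) \frac{1}{-2}}{t} = \frac{\left(-3\right) \left(- \frac{1}{2}\right)}{t} = \frac{3}{2 t}$)
$40 o w{\left(7 \right)} = 40 \cdot 27 \frac{3}{2 \cdot 7} = 1080 \cdot \frac{3}{2} \cdot \frac{1}{7} = 1080 \cdot \frac{3}{14} = \frac{1620}{7}$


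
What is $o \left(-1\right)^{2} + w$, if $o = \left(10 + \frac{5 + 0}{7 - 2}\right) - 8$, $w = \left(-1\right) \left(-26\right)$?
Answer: $29$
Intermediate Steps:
$w = 26$
$o = 3$ ($o = \left(10 + \frac{5}{5}\right) - 8 = \left(10 + 5 \cdot \frac{1}{5}\right) - 8 = \left(10 + 1\right) - 8 = 11 - 8 = 3$)
$o \left(-1\right)^{2} + w = 3 \left(-1\right)^{2} + 26 = 3 \cdot 1 + 26 = 3 + 26 = 29$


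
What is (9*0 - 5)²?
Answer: 25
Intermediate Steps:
(9*0 - 5)² = (0 - 5)² = (-5)² = 25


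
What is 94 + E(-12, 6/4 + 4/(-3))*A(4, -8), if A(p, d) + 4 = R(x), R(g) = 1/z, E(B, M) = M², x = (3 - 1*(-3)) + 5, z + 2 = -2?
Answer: 13519/144 ≈ 93.882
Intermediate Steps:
z = -4 (z = -2 - 2 = -4)
x = 11 (x = (3 + 3) + 5 = 6 + 5 = 11)
R(g) = -¼ (R(g) = 1/(-4) = -¼)
A(p, d) = -17/4 (A(p, d) = -4 - ¼ = -17/4)
94 + E(-12, 6/4 + 4/(-3))*A(4, -8) = 94 + (6/4 + 4/(-3))²*(-17/4) = 94 + (6*(¼) + 4*(-⅓))²*(-17/4) = 94 + (3/2 - 4/3)²*(-17/4) = 94 + (⅙)²*(-17/4) = 94 + (1/36)*(-17/4) = 94 - 17/144 = 13519/144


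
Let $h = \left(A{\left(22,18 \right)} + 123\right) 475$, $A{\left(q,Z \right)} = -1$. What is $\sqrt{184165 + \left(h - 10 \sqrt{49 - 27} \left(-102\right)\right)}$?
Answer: $\sqrt{242115 + 1020 \sqrt{22}} \approx 496.89$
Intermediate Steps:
$h = 57950$ ($h = \left(-1 + 123\right) 475 = 122 \cdot 475 = 57950$)
$\sqrt{184165 + \left(h - 10 \sqrt{49 - 27} \left(-102\right)\right)} = \sqrt{184165 + \left(57950 - 10 \sqrt{49 - 27} \left(-102\right)\right)} = \sqrt{184165 + \left(57950 - 10 \sqrt{22} \left(-102\right)\right)} = \sqrt{184165 + \left(57950 - - 1020 \sqrt{22}\right)} = \sqrt{184165 + \left(57950 + 1020 \sqrt{22}\right)} = \sqrt{242115 + 1020 \sqrt{22}}$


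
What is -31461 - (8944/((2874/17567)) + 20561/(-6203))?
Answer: -767710063286/8913711 ≈ -86127.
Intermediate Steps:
-31461 - (8944/((2874/17567)) + 20561/(-6203)) = -31461 - (8944/((2874*(1/17567))) + 20561*(-1/6203)) = -31461 - (8944/(2874/17567) - 20561/6203) = -31461 - (8944*(17567/2874) - 20561/6203) = -31461 - (78559624/1437 - 20561/6203) = -31461 - 1*487275801515/8913711 = -31461 - 487275801515/8913711 = -767710063286/8913711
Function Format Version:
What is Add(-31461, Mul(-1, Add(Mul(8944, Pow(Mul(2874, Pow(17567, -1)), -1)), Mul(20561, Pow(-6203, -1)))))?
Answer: Rational(-767710063286, 8913711) ≈ -86127.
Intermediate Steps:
Add(-31461, Mul(-1, Add(Mul(8944, Pow(Mul(2874, Pow(17567, -1)), -1)), Mul(20561, Pow(-6203, -1))))) = Add(-31461, Mul(-1, Add(Mul(8944, Pow(Mul(2874, Rational(1, 17567)), -1)), Mul(20561, Rational(-1, 6203))))) = Add(-31461, Mul(-1, Add(Mul(8944, Pow(Rational(2874, 17567), -1)), Rational(-20561, 6203)))) = Add(-31461, Mul(-1, Add(Mul(8944, Rational(17567, 2874)), Rational(-20561, 6203)))) = Add(-31461, Mul(-1, Add(Rational(78559624, 1437), Rational(-20561, 6203)))) = Add(-31461, Mul(-1, Rational(487275801515, 8913711))) = Add(-31461, Rational(-487275801515, 8913711)) = Rational(-767710063286, 8913711)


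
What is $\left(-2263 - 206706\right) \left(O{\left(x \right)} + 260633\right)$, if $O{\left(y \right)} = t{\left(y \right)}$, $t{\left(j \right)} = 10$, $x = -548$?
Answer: $-54466307067$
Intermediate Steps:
$O{\left(y \right)} = 10$
$\left(-2263 - 206706\right) \left(O{\left(x \right)} + 260633\right) = \left(-2263 - 206706\right) \left(10 + 260633\right) = \left(-208969\right) 260643 = -54466307067$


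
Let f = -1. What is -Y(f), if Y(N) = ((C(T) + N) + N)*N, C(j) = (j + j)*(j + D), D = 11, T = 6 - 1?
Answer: 158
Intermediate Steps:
T = 5
C(j) = 2*j*(11 + j) (C(j) = (j + j)*(j + 11) = (2*j)*(11 + j) = 2*j*(11 + j))
Y(N) = N*(160 + 2*N) (Y(N) = ((2*5*(11 + 5) + N) + N)*N = ((2*5*16 + N) + N)*N = ((160 + N) + N)*N = (160 + 2*N)*N = N*(160 + 2*N))
-Y(f) = -2*(-1)*(80 - 1) = -2*(-1)*79 = -1*(-158) = 158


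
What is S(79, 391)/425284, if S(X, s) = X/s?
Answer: 79/166286044 ≈ 4.7509e-7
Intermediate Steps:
S(79, 391)/425284 = (79/391)/425284 = (79*(1/391))*(1/425284) = (79/391)*(1/425284) = 79/166286044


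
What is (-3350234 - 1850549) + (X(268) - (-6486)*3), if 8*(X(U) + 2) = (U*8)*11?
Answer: -5178379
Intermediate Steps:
X(U) = -2 + 11*U (X(U) = -2 + ((U*8)*11)/8 = -2 + ((8*U)*11)/8 = -2 + (88*U)/8 = -2 + 11*U)
(-3350234 - 1850549) + (X(268) - (-6486)*3) = (-3350234 - 1850549) + ((-2 + 11*268) - (-6486)*3) = -5200783 + ((-2 + 2948) - 1*(-19458)) = -5200783 + (2946 + 19458) = -5200783 + 22404 = -5178379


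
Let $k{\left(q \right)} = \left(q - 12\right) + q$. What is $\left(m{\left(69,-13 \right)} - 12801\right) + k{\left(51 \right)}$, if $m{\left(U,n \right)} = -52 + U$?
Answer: $-12694$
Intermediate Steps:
$k{\left(q \right)} = -12 + 2 q$ ($k{\left(q \right)} = \left(-12 + q\right) + q = -12 + 2 q$)
$\left(m{\left(69,-13 \right)} - 12801\right) + k{\left(51 \right)} = \left(\left(-52 + 69\right) - 12801\right) + \left(-12 + 2 \cdot 51\right) = \left(17 - 12801\right) + \left(-12 + 102\right) = -12784 + 90 = -12694$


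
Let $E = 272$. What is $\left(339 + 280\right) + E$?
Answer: $891$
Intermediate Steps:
$\left(339 + 280\right) + E = \left(339 + 280\right) + 272 = 619 + 272 = 891$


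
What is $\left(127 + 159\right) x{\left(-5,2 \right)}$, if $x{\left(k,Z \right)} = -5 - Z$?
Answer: $-2002$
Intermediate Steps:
$\left(127 + 159\right) x{\left(-5,2 \right)} = \left(127 + 159\right) \left(-5 - 2\right) = 286 \left(-5 - 2\right) = 286 \left(-7\right) = -2002$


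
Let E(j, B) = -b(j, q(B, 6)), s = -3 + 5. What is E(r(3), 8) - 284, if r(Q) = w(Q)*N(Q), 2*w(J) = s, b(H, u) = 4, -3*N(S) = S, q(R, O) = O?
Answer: -288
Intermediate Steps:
N(S) = -S/3
s = 2
w(J) = 1 (w(J) = (½)*2 = 1)
r(Q) = -Q/3 (r(Q) = 1*(-Q/3) = -Q/3)
E(j, B) = -4 (E(j, B) = -1*4 = -4)
E(r(3), 8) - 284 = -4 - 284 = -288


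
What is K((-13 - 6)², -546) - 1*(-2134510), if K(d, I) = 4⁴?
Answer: 2134766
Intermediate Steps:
K(d, I) = 256
K((-13 - 6)², -546) - 1*(-2134510) = 256 - 1*(-2134510) = 256 + 2134510 = 2134766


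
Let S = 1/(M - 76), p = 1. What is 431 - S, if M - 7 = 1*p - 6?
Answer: 31895/74 ≈ 431.01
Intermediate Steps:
M = 2 (M = 7 + (1*1 - 6) = 7 + (1 - 6) = 7 - 5 = 2)
S = -1/74 (S = 1/(2 - 76) = 1/(-74) = -1/74 ≈ -0.013514)
431 - S = 431 - 1*(-1/74) = 431 + 1/74 = 31895/74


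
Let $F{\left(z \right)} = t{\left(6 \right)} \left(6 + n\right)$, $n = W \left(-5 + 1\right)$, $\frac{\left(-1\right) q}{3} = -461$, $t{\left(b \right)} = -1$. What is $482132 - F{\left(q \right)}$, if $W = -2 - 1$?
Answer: $482150$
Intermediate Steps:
$q = 1383$ ($q = \left(-3\right) \left(-461\right) = 1383$)
$W = -3$ ($W = -2 - 1 = -3$)
$n = 12$ ($n = - 3 \left(-5 + 1\right) = \left(-3\right) \left(-4\right) = 12$)
$F{\left(z \right)} = -18$ ($F{\left(z \right)} = - (6 + 12) = \left(-1\right) 18 = -18$)
$482132 - F{\left(q \right)} = 482132 - -18 = 482132 + 18 = 482150$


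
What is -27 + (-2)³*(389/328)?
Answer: -1496/41 ≈ -36.488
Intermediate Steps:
-27 + (-2)³*(389/328) = -27 - 3112/328 = -27 - 8*389/328 = -27 - 389/41 = -1496/41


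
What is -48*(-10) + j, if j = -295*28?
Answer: -7780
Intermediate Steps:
j = -8260
-48*(-10) + j = -48*(-10) - 8260 = 480 - 8260 = -7780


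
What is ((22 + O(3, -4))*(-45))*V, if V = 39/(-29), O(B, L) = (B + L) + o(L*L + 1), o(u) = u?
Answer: 66690/29 ≈ 2299.7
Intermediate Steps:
O(B, L) = 1 + B + L + L² (O(B, L) = (B + L) + (L*L + 1) = (B + L) + (L² + 1) = (B + L) + (1 + L²) = 1 + B + L + L²)
V = -39/29 (V = 39*(-1/29) = -39/29 ≈ -1.3448)
((22 + O(3, -4))*(-45))*V = ((22 + (1 + 3 - 4 + (-4)²))*(-45))*(-39/29) = ((22 + (1 + 3 - 4 + 16))*(-45))*(-39/29) = ((22 + 16)*(-45))*(-39/29) = (38*(-45))*(-39/29) = -1710*(-39/29) = 66690/29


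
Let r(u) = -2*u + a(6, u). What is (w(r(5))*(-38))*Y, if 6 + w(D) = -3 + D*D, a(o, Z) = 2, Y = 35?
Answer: -73150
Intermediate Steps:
r(u) = 2 - 2*u (r(u) = -2*u + 2 = 2 - 2*u)
w(D) = -9 + D**2 (w(D) = -6 + (-3 + D*D) = -6 + (-3 + D**2) = -9 + D**2)
(w(r(5))*(-38))*Y = ((-9 + (2 - 2*5)**2)*(-38))*35 = ((-9 + (2 - 10)**2)*(-38))*35 = ((-9 + (-8)**2)*(-38))*35 = ((-9 + 64)*(-38))*35 = (55*(-38))*35 = -2090*35 = -73150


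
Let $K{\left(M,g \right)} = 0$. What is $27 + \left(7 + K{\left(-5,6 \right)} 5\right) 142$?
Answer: $1021$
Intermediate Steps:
$27 + \left(7 + K{\left(-5,6 \right)} 5\right) 142 = 27 + \left(7 + 0 \cdot 5\right) 142 = 27 + \left(7 + 0\right) 142 = 27 + 7 \cdot 142 = 27 + 994 = 1021$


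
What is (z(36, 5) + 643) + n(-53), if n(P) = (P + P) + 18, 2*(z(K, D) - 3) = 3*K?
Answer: 612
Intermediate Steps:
z(K, D) = 3 + 3*K/2 (z(K, D) = 3 + (3*K)/2 = 3 + 3*K/2)
n(P) = 18 + 2*P (n(P) = 2*P + 18 = 18 + 2*P)
(z(36, 5) + 643) + n(-53) = ((3 + (3/2)*36) + 643) + (18 + 2*(-53)) = ((3 + 54) + 643) + (18 - 106) = (57 + 643) - 88 = 700 - 88 = 612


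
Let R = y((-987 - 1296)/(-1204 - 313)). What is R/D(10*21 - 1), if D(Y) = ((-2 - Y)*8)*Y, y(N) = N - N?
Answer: 0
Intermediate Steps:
y(N) = 0
R = 0
D(Y) = Y*(-16 - 8*Y) (D(Y) = (-16 - 8*Y)*Y = Y*(-16 - 8*Y))
R/D(10*21 - 1) = 0/((-8*(10*21 - 1)*(2 + (10*21 - 1)))) = 0/((-8*(210 - 1)*(2 + (210 - 1)))) = 0/((-8*209*(2 + 209))) = 0/((-8*209*211)) = 0/(-352792) = 0*(-1/352792) = 0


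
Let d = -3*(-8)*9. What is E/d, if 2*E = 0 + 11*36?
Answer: 11/12 ≈ 0.91667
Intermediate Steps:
E = 198 (E = (0 + 11*36)/2 = (0 + 396)/2 = (1/2)*396 = 198)
d = 216 (d = 24*9 = 216)
E/d = 198/216 = 198*(1/216) = 11/12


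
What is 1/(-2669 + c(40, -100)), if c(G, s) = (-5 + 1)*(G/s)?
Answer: -5/13337 ≈ -0.00037490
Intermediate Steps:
c(G, s) = -4*G/s
1/(-2669 + c(40, -100)) = 1/(-2669 - 4*40/(-100)) = 1/(-2669 - 4*40*(-1/100)) = 1/(-2669 + 8/5) = 1/(-13337/5) = -5/13337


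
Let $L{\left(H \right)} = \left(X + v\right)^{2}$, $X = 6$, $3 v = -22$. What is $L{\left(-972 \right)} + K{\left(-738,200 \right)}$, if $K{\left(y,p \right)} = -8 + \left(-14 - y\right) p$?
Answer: $\frac{1303144}{9} \approx 1.4479 \cdot 10^{5}$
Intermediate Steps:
$v = - \frac{22}{3}$ ($v = \frac{1}{3} \left(-22\right) = - \frac{22}{3} \approx -7.3333$)
$K{\left(y,p \right)} = -8 + p \left(-14 - y\right)$
$L{\left(H \right)} = \frac{16}{9}$ ($L{\left(H \right)} = \left(6 - \frac{22}{3}\right)^{2} = \left(- \frac{4}{3}\right)^{2} = \frac{16}{9}$)
$L{\left(-972 \right)} + K{\left(-738,200 \right)} = \frac{16}{9} - \left(2808 - 147600\right) = \frac{16}{9} - -144792 = \frac{16}{9} + 144792 = \frac{1303144}{9}$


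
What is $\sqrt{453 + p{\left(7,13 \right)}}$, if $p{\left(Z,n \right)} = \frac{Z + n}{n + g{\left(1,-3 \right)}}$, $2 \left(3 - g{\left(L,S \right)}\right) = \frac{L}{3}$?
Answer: $\frac{3 \sqrt{18221}}{19} \approx 21.313$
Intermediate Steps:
$g{\left(L,S \right)} = 3 - \frac{L}{6}$ ($g{\left(L,S \right)} = 3 - \frac{L \frac{1}{3}}{2} = 3 - \frac{\frac{1}{3} L}{2} = 3 - \frac{L}{6}$)
$p{\left(Z,n \right)} = \frac{Z + n}{\frac{17}{6} + n}$ ($p{\left(Z,n \right)} = \frac{Z + n}{n + \left(3 - \frac{1}{6}\right)} = \frac{Z + n}{n + \frac{17}{6}} = \frac{Z + n}{\frac{17}{6} + n}$)
$\sqrt{453 + p{\left(7,13 \right)}} = \sqrt{453 + \frac{6 \left(7 + 13\right)}{17 + 6 \cdot 13}} = \sqrt{453 + 6 \frac{1}{17 + 78} \cdot 20} = \sqrt{453 + 6 \cdot \frac{1}{95} \cdot 20} = \sqrt{453 + \frac{24}{19}} = \sqrt{\frac{8631}{19}} = \frac{3 \sqrt{18221}}{19}$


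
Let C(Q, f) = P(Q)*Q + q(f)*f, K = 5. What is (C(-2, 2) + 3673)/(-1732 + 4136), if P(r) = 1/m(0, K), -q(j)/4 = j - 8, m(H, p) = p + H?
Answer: 18603/12020 ≈ 1.5477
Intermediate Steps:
m(H, p) = H + p
q(j) = 32 - 4*j (q(j) = -4*(j - 8) = -4*(-8 + j) = 32 - 4*j)
P(r) = ⅕ (P(r) = 1/(0 + 5) = 1/5 = ⅕)
C(Q, f) = Q/5 + f*(32 - 4*f) (C(Q, f) = Q/5 + (32 - 4*f)*f = Q/5 + f*(32 - 4*f))
(C(-2, 2) + 3673)/(-1732 + 4136) = (((⅕)*(-2) - 4*2*(-8 + 2)) + 3673)/(-1732 + 4136) = ((-⅖ - 4*2*(-6)) + 3673)/2404 = ((-⅖ + 48) + 3673)*(1/2404) = (238/5 + 3673)*(1/2404) = (18603/5)*(1/2404) = 18603/12020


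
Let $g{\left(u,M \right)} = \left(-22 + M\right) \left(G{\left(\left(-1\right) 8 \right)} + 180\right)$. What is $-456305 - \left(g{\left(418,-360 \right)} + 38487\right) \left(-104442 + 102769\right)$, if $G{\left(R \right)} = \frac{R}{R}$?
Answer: $-51742120$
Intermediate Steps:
$G{\left(R \right)} = 1$
$g{\left(u,M \right)} = -3982 + 181 M$ ($g{\left(u,M \right)} = \left(-22 + M\right) \left(1 + 180\right) = \left(-22 + M\right) 181 = -3982 + 181 M$)
$-456305 - \left(g{\left(418,-360 \right)} + 38487\right) \left(-104442 + 102769\right) = -456305 - \left(\left(-3982 + 181 \left(-360\right)\right) + 38487\right) \left(-104442 + 102769\right) = -456305 - \left(\left(-3982 - 65160\right) + 38487\right) \left(-1673\right) = -456305 - \left(-69142 + 38487\right) \left(-1673\right) = -456305 - \left(-30655\right) \left(-1673\right) = -456305 - 51285815 = -51742120$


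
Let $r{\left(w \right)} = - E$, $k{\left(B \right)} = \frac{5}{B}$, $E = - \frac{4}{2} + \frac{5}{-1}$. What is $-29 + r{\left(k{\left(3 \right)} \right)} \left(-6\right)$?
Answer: $-71$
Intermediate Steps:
$E = -7$ ($E = \left(-4\right) \frac{1}{2} + 5 \left(-1\right) = -2 - 5 = -7$)
$r{\left(w \right)} = 7$ ($r{\left(w \right)} = \left(-1\right) \left(-7\right) = 7$)
$-29 + r{\left(k{\left(3 \right)} \right)} \left(-6\right) = -29 + 7 \left(-6\right) = -29 - 42 = -71$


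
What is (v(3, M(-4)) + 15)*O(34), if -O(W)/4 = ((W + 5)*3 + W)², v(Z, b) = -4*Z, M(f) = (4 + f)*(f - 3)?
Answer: -273612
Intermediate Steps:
M(f) = (-3 + f)*(4 + f) (M(f) = (4 + f)*(-3 + f) = (-3 + f)*(4 + f))
O(W) = -4*(15 + 4*W)² (O(W) = -4*((W + 5)*3 + W)² = -4*((5 + W)*3 + W)² = -4*((15 + 3*W) + W)² = -4*(15 + 4*W)²)
(v(3, M(-4)) + 15)*O(34) = (-4*3 + 15)*(-4*(15 + 4*34)²) = (-12 + 15)*(-4*(15 + 136)²) = 3*(-4*151²) = 3*(-4*22801) = 3*(-91204) = -273612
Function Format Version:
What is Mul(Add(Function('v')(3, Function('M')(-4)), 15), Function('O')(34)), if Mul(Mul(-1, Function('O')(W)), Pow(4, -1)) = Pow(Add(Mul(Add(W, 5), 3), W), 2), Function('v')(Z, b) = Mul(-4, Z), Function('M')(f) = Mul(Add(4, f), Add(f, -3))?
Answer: -273612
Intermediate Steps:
Function('M')(f) = Mul(Add(-3, f), Add(4, f)) (Function('M')(f) = Mul(Add(4, f), Add(-3, f)) = Mul(Add(-3, f), Add(4, f)))
Function('O')(W) = Mul(-4, Pow(Add(15, Mul(4, W)), 2)) (Function('O')(W) = Mul(-4, Pow(Add(Mul(Add(W, 5), 3), W), 2)) = Mul(-4, Pow(Add(Mul(Add(5, W), 3), W), 2)) = Mul(-4, Pow(Add(Add(15, Mul(3, W)), W), 2)) = Mul(-4, Pow(Add(15, Mul(4, W)), 2)))
Mul(Add(Function('v')(3, Function('M')(-4)), 15), Function('O')(34)) = Mul(Add(Mul(-4, 3), 15), Mul(-4, Pow(Add(15, Mul(4, 34)), 2))) = Mul(Add(-12, 15), Mul(-4, Pow(Add(15, 136), 2))) = Mul(3, Mul(-4, Pow(151, 2))) = Mul(3, Mul(-4, 22801)) = Mul(3, -91204) = -273612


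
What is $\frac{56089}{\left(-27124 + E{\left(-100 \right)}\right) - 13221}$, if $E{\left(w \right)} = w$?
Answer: $- \frac{56089}{40445} \approx -1.3868$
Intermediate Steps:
$\frac{56089}{\left(-27124 + E{\left(-100 \right)}\right) - 13221} = \frac{56089}{\left(-27124 - 100\right) - 13221} = \frac{56089}{-27224 - 13221} = \frac{56089}{-40445} = 56089 \left(- \frac{1}{40445}\right) = - \frac{56089}{40445}$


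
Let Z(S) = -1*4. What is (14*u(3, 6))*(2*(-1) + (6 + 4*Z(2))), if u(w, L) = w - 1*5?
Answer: 336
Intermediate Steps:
Z(S) = -4
u(w, L) = -5 + w (u(w, L) = w - 5 = -5 + w)
(14*u(3, 6))*(2*(-1) + (6 + 4*Z(2))) = (14*(-5 + 3))*(2*(-1) + (6 + 4*(-4))) = (14*(-2))*(-2 + (6 - 16)) = -28*(-2 - 10) = -28*(-12) = 336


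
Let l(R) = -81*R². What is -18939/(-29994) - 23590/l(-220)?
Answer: 1249266901/1959807960 ≈ 0.63744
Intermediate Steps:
-18939/(-29994) - 23590/l(-220) = -18939/(-29994) - 23590/((-81*(-220)²)) = -18939*(-1/29994) - 23590/((-81*48400)) = 6313/9998 - 23590/(-3920400) = 6313/9998 - 23590*(-1/3920400) = 6313/9998 + 2359/392040 = 1249266901/1959807960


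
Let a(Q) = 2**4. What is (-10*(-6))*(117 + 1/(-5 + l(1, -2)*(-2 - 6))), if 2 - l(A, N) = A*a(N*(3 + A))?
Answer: 751200/107 ≈ 7020.6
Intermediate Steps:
a(Q) = 16
l(A, N) = 2 - 16*A (l(A, N) = 2 - A*16 = 2 - 16*A)
(-10*(-6))*(117 + 1/(-5 + l(1, -2)*(-2 - 6))) = (-10*(-6))*(117 + 1/(-5 + (2 - 16*1)*(-2 - 6))) = 60*(117 + 1/(-5 + (2 - 16)*(-8))) = 60*(117 + 1/(-5 - 14*(-8))) = 60*(117 + 1/(-5 + 112)) = 60*(117 + 1/107) = 60*(12520/107) = 751200/107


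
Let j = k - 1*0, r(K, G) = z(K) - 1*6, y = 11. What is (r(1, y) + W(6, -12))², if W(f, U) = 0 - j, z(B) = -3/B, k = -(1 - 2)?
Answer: 100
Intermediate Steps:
k = 1 (k = -1*(-1) = 1)
r(K, G) = -6 - 3/K (r(K, G) = -3/K - 1*6 = -3/K - 6 = -6 - 3/K)
j = 1 (j = 1 - 1*0 = 1 + 0 = 1)
W(f, U) = -1 (W(f, U) = 0 - 1*1 = 0 - 1 = -1)
(r(1, y) + W(6, -12))² = ((-6 - 3/1) - 1)² = ((-6 - 3*1) - 1)² = ((-6 - 3) - 1)² = (-9 - 1)² = (-10)² = 100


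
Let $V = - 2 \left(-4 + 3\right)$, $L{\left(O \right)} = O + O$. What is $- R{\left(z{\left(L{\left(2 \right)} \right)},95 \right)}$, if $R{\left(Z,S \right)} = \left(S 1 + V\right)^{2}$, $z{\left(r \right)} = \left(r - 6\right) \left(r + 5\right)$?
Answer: $-9409$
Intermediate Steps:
$L{\left(O \right)} = 2 O$
$V = 2$ ($V = \left(-2\right) \left(-1\right) = 2$)
$z{\left(r \right)} = \left(-6 + r\right) \left(5 + r\right)$
$R{\left(Z,S \right)} = \left(2 + S\right)^{2}$ ($R{\left(Z,S \right)} = \left(S 1 + 2\right)^{2} = \left(S + 2\right)^{2} = \left(2 + S\right)^{2}$)
$- R{\left(z{\left(L{\left(2 \right)} \right)},95 \right)} = - \left(2 + 95\right)^{2} = - 97^{2} = \left(-1\right) 9409 = -9409$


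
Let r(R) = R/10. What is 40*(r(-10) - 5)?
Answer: -240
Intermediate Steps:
r(R) = R/10 (r(R) = R*(⅒) = R/10)
40*(r(-10) - 5) = 40*((⅒)*(-10) - 5) = 40*(-1 - 5) = 40*(-6) = -240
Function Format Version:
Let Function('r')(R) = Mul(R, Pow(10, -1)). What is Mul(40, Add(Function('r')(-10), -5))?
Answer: -240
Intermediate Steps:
Function('r')(R) = Mul(Rational(1, 10), R) (Function('r')(R) = Mul(R, Rational(1, 10)) = Mul(Rational(1, 10), R))
Mul(40, Add(Function('r')(-10), -5)) = Mul(40, Add(Mul(Rational(1, 10), -10), -5)) = Mul(40, Add(-1, -5)) = Mul(40, -6) = -240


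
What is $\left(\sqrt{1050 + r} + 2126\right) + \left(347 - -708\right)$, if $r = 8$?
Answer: $3181 + 23 \sqrt{2} \approx 3213.5$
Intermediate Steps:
$\left(\sqrt{1050 + r} + 2126\right) + \left(347 - -708\right) = \left(\sqrt{1050 + 8} + 2126\right) + \left(347 - -708\right) = \left(\sqrt{1058} + 2126\right) + \left(347 + 708\right) = \left(23 \sqrt{2} + 2126\right) + 1055 = \left(2126 + 23 \sqrt{2}\right) + 1055 = 3181 + 23 \sqrt{2}$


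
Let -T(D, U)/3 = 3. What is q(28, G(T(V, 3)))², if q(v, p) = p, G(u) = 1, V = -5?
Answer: 1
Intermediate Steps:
T(D, U) = -9 (T(D, U) = -3*3 = -9)
q(28, G(T(V, 3)))² = 1² = 1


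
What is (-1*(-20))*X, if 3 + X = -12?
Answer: -300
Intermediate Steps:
X = -15 (X = -3 - 12 = -15)
(-1*(-20))*X = -1*(-20)*(-15) = 20*(-15) = -300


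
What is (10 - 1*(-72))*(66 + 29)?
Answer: 7790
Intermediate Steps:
(10 - 1*(-72))*(66 + 29) = (10 + 72)*95 = 82*95 = 7790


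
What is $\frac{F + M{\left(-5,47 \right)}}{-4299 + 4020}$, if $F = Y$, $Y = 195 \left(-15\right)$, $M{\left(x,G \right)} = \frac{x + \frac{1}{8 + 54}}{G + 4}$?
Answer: $\frac{3083053}{294066} \approx 10.484$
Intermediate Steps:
$M{\left(x,G \right)} = \frac{\frac{1}{62} + x}{4 + G}$ ($M{\left(x,G \right)} = \frac{x + \frac{1}{62}}{4 + G} = \frac{\frac{1}{62} + x}{4 + G}$)
$Y = -2925$
$F = -2925$
$\frac{F + M{\left(-5,47 \right)}}{-4299 + 4020} = \frac{-2925 + \frac{\frac{1}{62} - 5}{4 + 47}}{-4299 + 4020} = \frac{-2925 + \frac{1}{51} \left(- \frac{309}{62}\right)}{-279} = \left(-2925 + \frac{1}{51} \left(- \frac{309}{62}\right)\right) \left(- \frac{1}{279}\right) = \left(-2925 - \frac{103}{1054}\right) \left(- \frac{1}{279}\right) = \left(- \frac{3083053}{1054}\right) \left(- \frac{1}{279}\right) = \frac{3083053}{294066}$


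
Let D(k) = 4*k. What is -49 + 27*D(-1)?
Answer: -157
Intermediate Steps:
-49 + 27*D(-1) = -49 + 27*(4*(-1)) = -49 + 27*(-4) = -49 - 108 = -157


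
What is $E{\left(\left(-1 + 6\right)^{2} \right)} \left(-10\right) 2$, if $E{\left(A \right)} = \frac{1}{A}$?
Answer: $- \frac{4}{5} \approx -0.8$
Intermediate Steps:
$E{\left(\left(-1 + 6\right)^{2} \right)} \left(-10\right) 2 = \frac{1}{\left(-1 + 6\right)^{2}} \left(-10\right) 2 = \frac{1}{5^{2}} \left(-10\right) 2 = \frac{1}{25} \left(-10\right) 2 = \left(- \frac{2}{5}\right) 2 = - \frac{4}{5}$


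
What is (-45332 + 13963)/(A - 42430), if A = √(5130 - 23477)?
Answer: 1330986670/1800323247 + 31369*I*√18347/1800323247 ≈ 0.7393 + 0.0023601*I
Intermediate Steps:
A = I*√18347 (A = √(-18347) = I*√18347 ≈ 135.45*I)
(-45332 + 13963)/(A - 42430) = (-45332 + 13963)/(I*√18347 - 42430) = -31369/(-42430 + I*√18347)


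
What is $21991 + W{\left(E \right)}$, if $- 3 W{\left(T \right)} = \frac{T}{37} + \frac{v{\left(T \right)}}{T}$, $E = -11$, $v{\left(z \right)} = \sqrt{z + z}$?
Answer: $\frac{2441012}{111} + \frac{i \sqrt{22}}{33} \approx 21991.0 + 0.14213 i$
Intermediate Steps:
$v{\left(z \right)} = \sqrt{2} \sqrt{z}$ ($v{\left(z \right)} = \sqrt{2 z} = \sqrt{2} \sqrt{z}$)
$W{\left(T \right)} = - \frac{T}{111} - \frac{\sqrt{2}}{3 \sqrt{T}}$ ($W{\left(T \right)} = - \frac{\frac{T}{37} + \frac{\sqrt{2} \sqrt{T}}{T}}{3} = - \frac{T \frac{1}{37} + \frac{\sqrt{2}}{\sqrt{T}}}{3} = - \frac{\frac{T}{37} + \frac{\sqrt{2}}{\sqrt{T}}}{3} = - \frac{T}{111} - \frac{\sqrt{2}}{3 \sqrt{T}}$)
$21991 + W{\left(E \right)} = 21991 - \left(- \frac{11}{111} + \frac{\sqrt{2}}{3 i \sqrt{11}}\right) = 21991 + \left(\frac{11}{111} - \frac{\sqrt{2} \left(- \frac{i \sqrt{11}}{11}\right)}{3}\right) = 21991 + \left(\frac{11}{111} + \frac{i \sqrt{22}}{33}\right) = \frac{2441012}{111} + \frac{i \sqrt{22}}{33}$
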